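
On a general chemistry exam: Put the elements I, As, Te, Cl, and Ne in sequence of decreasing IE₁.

Across a period the outer electron is held more tightly (higher IE₁); down a group it sits in a higher shell, more shielded, and comes off more easily.
Here both period and group differ, so the two effects have to be weighed against each other.
As > Te: the two effects oppose for this pair; the down-group effect wins (947 vs 869 kJ/mol).
I > As: period and group pull opposite ways; the across-period shift dominates (1008 vs 947 kJ/mol).
Cl > I: Cl sits above I in group 17, so the down-group effect alone puts Cl higher.
Ne > Cl: relative to Cl, both the across-period and down-group shifts push Ne's first ionization energy up.
For reference (kJ/mol): Ne 2081, Cl 1251, As 947, Te 869, I 1008.
So from highest to lowest: Ne > Cl > I > As > Te.

Ne > Cl > I > As > Te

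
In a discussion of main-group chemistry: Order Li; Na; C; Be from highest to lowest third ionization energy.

Be > Li > Na > C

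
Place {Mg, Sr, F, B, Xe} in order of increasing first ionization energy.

B is in period 2, group 13; F is in period 2, group 17; Mg is in period 3, group 2; Sr is in period 5, group 2; Xe is in period 5, group 18.
IE₁ increases left→right with effective nuclear charge and decreases top→bottom as the valence shell moves farther out.
These span different periods and groups, so the two trends combine.
Mg > Sr: Mg sits above Sr in group 2, so the down-group effect alone puts Mg higher.
B > Mg: both effects reinforce here, so B is clearly the higher of the two.
Xe > B: period and group pull opposite ways; the across-period shift dominates (1170 vs 801 kJ/mol).
F > Xe: the two effects oppose for this pair; the down-group effect wins (1681 vs 1170 kJ/mol).
Tabulated first ionization energy (kJ/mol): B 801, F 1681, Mg 738, Sr 550, Xe 1170.
So from lowest to highest: Sr < Mg < B < Xe < F.

Sr, Mg, B, Xe, F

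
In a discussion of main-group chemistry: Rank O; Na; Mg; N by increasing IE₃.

After 2 electrons have been removed, what remains? O²⁺ still has 4 valence electrons; Na²⁺ is already 1 electron into the core; Mg²⁺ is the bare [Ne] core; N²⁺ still has 3 valence electrons.
Core electrons are held far more tightly than valence electrons, so Na and Mg top the IE_3 order.
Valence configurations: O²⁺ [He]2s²2p², N²⁺ [He]2s²2p¹.
The numbers (kJ/mol): O 5300, Na 6910, Mg 7733, N 4578.
Putting it together, IE_3: N < O < Na < Mg.

N < O < Na < Mg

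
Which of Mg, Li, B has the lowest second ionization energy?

Mg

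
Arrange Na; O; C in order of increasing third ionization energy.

After 2 electrons have been removed, what remains? Na²⁺ is already 1 electron into the core; O²⁺ still has 4 valence electrons; C²⁺ still has 2 valence electrons.
Core electrons are held far more tightly than valence electrons, so Na tops the IE_3 order.
Valence configurations: O²⁺ [He]2s²2p², C²⁺ [He]2s².
Tabulated IE_3 (kJ/mol): Na 6910, O 5300, C 4620.
Overall IE_3 order: C < O < Na.

C < O < Na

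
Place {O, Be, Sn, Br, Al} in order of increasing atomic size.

O < Be < Br < Al < Sn

Be is in period 2, group 2; O is in period 2, group 16; Al is in period 3, group 13; Br is in period 4, group 17; Sn is in period 5, group 14.
Moving right in a period, electrons are added to the same shell under a stronger nuclear pull, so atoms get smaller; moving down, a new shell is opened and atoms get larger.
These span different periods and groups, so the two trends combine.
Be > O: both are in period 2; the period trend gives Be the larger value.
Br > Be: the two effects oppose for this pair; the down-group effect wins (114 vs 102 pm).
Al > Br: the two effects oppose for this pair; the across-period effect wins (126 vs 114 pm).
Sn > Al: the two effects oppose for this pair; the down-group effect wins (140 vs 126 pm).
Approximate values (pm): Be 102, O 63, Al 126, Br 114, Sn 140.
So from smallest to largest: O < Be < Br < Al < Sn.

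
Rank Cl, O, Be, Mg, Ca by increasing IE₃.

Cl < Ca < O < Mg < Be

The third ionization energy removes an electron from the +2 ion. For each element: Cl²⁺ still has 5 valence electrons; O²⁺ still has 4 valence electrons; Be²⁺ is the bare [He] core; Mg²⁺ is the bare [Ne] core; Ca²⁺ is the bare [Ar] core.
Usually core removal costs more than valence removal, but here the competition is close: a tightly held n=2 valence electron can cost more to remove than an n=3 core electron, so the actual values have to decide it.
Valence configurations: Cl²⁺ [Ne]3s²3p³, O²⁺ [He]2s²2p².
The numbers (kJ/mol): Cl 3822, O 5300, Be 14849, Mg 7733, Ca 4912.
Hence IE_3: Cl < Ca < O < Mg < Be.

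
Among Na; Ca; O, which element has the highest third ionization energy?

Na

Consider each +2 ion: Na²⁺ is already 1 electron into the core; Ca²⁺ is the bare [Ar] core; O²⁺ still has 4 valence electrons.
Usually core removal costs more than valence removal, but here the competition is close: a tightly held n=2 valence electron can cost more to remove than an n=3 core electron, so the actual values have to decide it.
The numbers (kJ/mol): Na 6910, Ca 4912, O 5300.
Hence IE_3: Ca < O < Na.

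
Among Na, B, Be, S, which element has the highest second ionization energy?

Na

After 1 electron has been removed, what remains? Na⁺ is the bare [Ne] core; B⁺ still has 2 valence electrons; Be⁺ still has 1 valence electron; S⁺ still has 5 valence electrons.
Core electrons are held far more tightly than valence electrons, so Na tops the IE_2 order.
Valence configurations: B⁺ [He]2s², Be⁺ [He]2s¹, S⁺ [Ne]3s²3p³.
Approximate IE_2 values (kJ/mol): Na 4562, B 2427, Be 1757, S 2252.
Putting it together, IE_2: Be < S < B < Na.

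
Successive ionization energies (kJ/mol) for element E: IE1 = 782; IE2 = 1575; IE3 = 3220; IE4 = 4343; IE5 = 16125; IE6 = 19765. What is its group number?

Group 14

Look for the largest jump between consecutive ionization energies: IE5/IE4 ≈ 3.7, far larger than any earlier ratio.
That jump marks the point where a core electron is being removed. So the atom has 4 valence electrons.
A main-group element with 4 valence electrons is in group 14.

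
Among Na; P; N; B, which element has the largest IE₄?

IE_4 is the cost of taking one more electron from the +3 cation: Na³⁺ is already 2 electrons into the core; P³⁺ still has 2 valence electrons; N³⁺ still has 2 valence electrons; B³⁺ is the bare [He] core.
Pulling an electron out of a noble-gas core costs far more than removing a remaining valence electron, so Na and B sit at the high end of IE_4.
Valence configurations: P³⁺ [Ne]3s², N³⁺ [He]2s².
Approximate IE_4 values (kJ/mol): Na 9543, P 4964, N 7475, B 25026.
Putting it together, IE_4: P < N < Na < B.

B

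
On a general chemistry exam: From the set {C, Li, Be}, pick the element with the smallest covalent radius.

Li is in period 2, group 1; Be is in period 2, group 2; C is in period 2, group 14.
Radius decreases left→right (rising Z_eff, same n) and increases top→bottom (higher n).
All lie in period 2, so atomic radius increases right to left.
The smallest covalent radius among these belongs to C.

C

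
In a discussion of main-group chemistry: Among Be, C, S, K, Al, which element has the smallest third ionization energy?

Al

After 2 electrons have been removed, what remains? Be²⁺ is the bare [He] core; C²⁺ still has 2 valence electrons; S²⁺ still has 4 valence electrons; K²⁺ is already 1 electron into the core; Al²⁺ still has 1 valence electron.
Usually core removal costs more than valence removal, but here the competition is close: a tightly held n=2 valence electron can cost more to remove than an n=3 core electron, so the actual values have to decide it.
Valence configurations: C²⁺ [He]2s², S²⁺ [Ne]3s²3p², Al²⁺ [Ne]3s¹.
The numbers (kJ/mol): Be 14849, C 4620, S 3357, K 4420, Al 2745.
Hence IE_3: Al < S < K < C < Be.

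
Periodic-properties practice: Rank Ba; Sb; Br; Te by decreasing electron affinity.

Br is in period 4, group 17; Sb is in period 5, group 15; Te is in period 5, group 16; Ba is in period 6, group 2.
Adding an electron releases more energy for atoms nearer the top right (short of the noble gases).
Neither a single period nor a single group — weigh both effects.
Sb > Ba: both effects reinforce here, so Sb is clearly the higher of the two.
Te > Sb: both are in period 5; the period trend gives Te the larger value.
Br > Te: relative to Te, both the across-period and down-group shifts push Br's electron affinity up.
For reference (kJ/mol): Br 325, Sb 103, Te 190, Ba 14.
So from highest to lowest: Br > Te > Sb > Ba.

Br, Te, Sb, Ba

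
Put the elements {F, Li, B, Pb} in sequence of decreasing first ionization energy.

F > B > Pb > Li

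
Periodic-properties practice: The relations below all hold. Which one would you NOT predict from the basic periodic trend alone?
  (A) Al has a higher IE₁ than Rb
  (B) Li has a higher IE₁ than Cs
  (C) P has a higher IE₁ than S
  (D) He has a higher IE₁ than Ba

(C)

The general trend: IE₁ increases across a period and decreases down a group.
(A) Al (period 3, group 13) vs Rb (period 5, group 1): the stated order agrees with the simple trend.
(B) Li (period 2, group 1) vs Cs (period 6, group 1): the stated order agrees with the simple trend.
(C) P (period 3, group 15) vs S (period 3, group 16): the stated order contradicts the simple trend.
(D) He (period 1, group 18) vs Ba (period 6, group 2): the stated order agrees with the simple trend.
The exception is (C): S (3p⁴) ionizes more easily than half-filled P (3p³) because the paired 3p electron in S is pushed out by e⁻–e⁻ repulsion.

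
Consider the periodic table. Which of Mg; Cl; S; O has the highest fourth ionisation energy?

Consider each +3 ion: Mg³⁺ is already 1 electron into the core; Cl³⁺ still has 4 valence electrons; S³⁺ still has 3 valence electrons; O³⁺ still has 3 valence electrons.
Pulling an electron out of a noble-gas core costs far more than removing a remaining valence electron, so Mg sits at the high end of IE_4.
Valence configurations: Cl³⁺ [Ne]3s²3p², S³⁺ [Ne]3s²3p¹, O³⁺ [He]2s²2p¹.
The numbers (kJ/mol): Mg 10543, Cl 5159, S 4556, O 7469.
Overall IE_4 order: S < Cl < O < Mg.

Mg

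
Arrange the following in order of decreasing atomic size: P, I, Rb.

Rb > I > P

P is in period 3, group 15; Rb is in period 5, group 1; I is in period 5, group 17.
Across a period the added protons contract the valence shell; down a group each new principal shell makes the atom larger.
These span different periods and groups, so the two trends combine.
I > P: period and group pull opposite ways; the down-group shift dominates (133 vs 111 pm).
Rb > I: Rb lies to the left of I in period 5, so the across-period effect alone puts Rb larger.
Approximate values (pm): P 111, Rb 210, I 133.
So from largest to smallest: Rb > I > P.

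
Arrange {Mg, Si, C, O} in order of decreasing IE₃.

IE_3 is the cost of taking one more electron from the +2 cation: Mg²⁺ is the bare [Ne] core; Si²⁺ still has 2 valence electrons; C²⁺ still has 2 valence electrons; O²⁺ still has 4 valence electrons.
Pulling an electron out of a noble-gas core costs far more than removing a remaining valence electron, so Mg sits at the high end of IE_3.
Valence configurations: Si²⁺ [Ne]3s², C²⁺ [He]2s², O²⁺ [He]2s²2p².
Approximate IE_3 values (kJ/mol): Mg 7733, Si 3232, C 4620, O 5300.
Putting it together, IE_3: Si < C < O < Mg.

Mg > O > C > Si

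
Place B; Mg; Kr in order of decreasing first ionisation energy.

Kr > B > Mg

B is in period 2, group 13; Mg is in period 3, group 2; Kr is in period 4, group 18.
IE₁ increases left→right with effective nuclear charge and decreases top→bottom as the valence shell moves farther out.
Here both period and group differ, so the two effects have to be weighed against each other.
B > Mg: both effects reinforce here, so B is clearly the higher of the two.
Kr > B: period and group pull opposite ways; the across-period shift dominates (1351 vs 801 kJ/mol).
Approximate values (kJ/mol): B 801, Mg 738, Kr 1351.
So from highest to lowest: Kr > B > Mg.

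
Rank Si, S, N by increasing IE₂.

Consider each +1 ion: Si⁺ still has 3 valence electrons; S⁺ still has 5 valence electrons; N⁺ still has 4 valence electrons.
All are still removing valence electrons, so compare the +1 ions as you would atoms: IE_2 generally rises across a period (higher Z_eff) and falls down a group (larger shell), subject to the usual subshell exceptions.
Valence configurations: Si⁺ [Ne]3s²3p¹, S⁺ [Ne]3s²3p³, N⁺ [He]2s²2p².
The numbers (kJ/mol): Si 1577, S 2252, N 2856.
Hence IE_2: Si < S < N.

Si < S < N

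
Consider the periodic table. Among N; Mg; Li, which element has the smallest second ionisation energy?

Mg

Consider each +1 ion: N⁺ still has 4 valence electrons; Mg⁺ still has 1 valence electron; Li⁺ is the bare [He] core.
Core electrons are held far more tightly than valence electrons, so Li tops the IE_2 order.
Valence configurations: N⁺ [He]2s²2p², Mg⁺ [Ne]3s¹.
The numbers (kJ/mol): N 2856, Mg 1451, Li 7298.
Hence IE_2: Mg < N < Li.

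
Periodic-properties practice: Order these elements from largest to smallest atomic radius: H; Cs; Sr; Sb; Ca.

Cs, Sr, Ca, Sb, H

Atomic radius shrinks across a period as nuclear charge pulls the same shell inward, and grows down a group as new shells are added.
These span different periods and groups, so the two trends combine.
Sb > H: period and group pull opposite ways; the down-group shift dominates (140 vs 32 pm).
Ca > Sb: period and group pull opposite ways; the across-period shift dominates (171 vs 140 pm).
Sr > Ca: Sr sits below Ca in group 2, so the down-group effect alone puts Sr larger.
Cs > Sr: relative to Sr, both the across-period and down-group shifts push Cs's atomic radius up.
Approximate values (pm): H 32, Ca 171, Sr 185, Sb 140, Cs 232.
So from largest to smallest: Cs > Sr > Ca > Sb > H.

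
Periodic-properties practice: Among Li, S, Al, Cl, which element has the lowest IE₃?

Al

IE_3 is the cost of taking one more electron from the +2 cation: Li²⁺ is already 1 electron into the core; S²⁺ still has 4 valence electrons; Al²⁺ still has 1 valence electron; Cl²⁺ still has 5 valence electrons.
Breaking into a closed-shell core is much more expensive than removing a leftover valence electron — Li has the largest IE_3 here.
Valence configurations: S²⁺ [Ne]3s²3p², Al²⁺ [Ne]3s¹, Cl²⁺ [Ne]3s²3p³.
The numbers (kJ/mol): Li 11815, S 3357, Al 2745, Cl 3822.
Overall IE_3 order: Al < S < Cl < Li.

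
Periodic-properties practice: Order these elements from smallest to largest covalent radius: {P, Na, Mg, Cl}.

Cl < P < Mg < Na

Na is in period 3, group 1; Mg is in period 3, group 2; P is in period 3, group 15; Cl is in period 3, group 17.
Moving right in a period, electrons are added to the same shell under a stronger nuclear pull, so atoms get smaller; moving down, a new shell is opened and atoms get larger.
All lie in period 3, so atomic radius increases right to left.
So from smallest to largest: Cl < P < Mg < Na.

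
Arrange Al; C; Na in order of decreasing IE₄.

Consider each +3 ion: Al³⁺ is the bare [Ne] core; C³⁺ still has 1 valence electron; Na³⁺ is already 2 electrons into the core.
Breaking into a closed-shell core is much more expensive than removing a leftover valence electron — Na and Al have the largest IE_4 here.
The numbers (kJ/mol): Al 11577, C 6223, Na 9543.
Overall IE_4 order: C < Na < Al.

Al > Na > C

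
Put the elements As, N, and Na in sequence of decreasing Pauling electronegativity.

N is in period 2, group 15; Na is in period 3, group 1; As is in period 4, group 15.
EN rises left→right (higher Z_eff, smaller atoms) and falls top→bottom (larger, more shielded atoms).
Here both period and group differ, so the two effects have to be weighed against each other.
As > Na: the two effects oppose for this pair; the across-period effect wins (2.18 vs 0.93).
N > As: N sits above As in group 15, so the down-group effect alone puts N higher.
Approximate values (Pauling): N 3.04, Na 0.93, As 2.18.
So from highest to lowest: N > As > Na.

N > As > Na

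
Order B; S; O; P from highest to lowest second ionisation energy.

The second ionization energy removes an electron from the +1 ion. For each element: B⁺ still has 2 valence electrons; S⁺ still has 5 valence electrons; O⁺ still has 5 valence electrons; P⁺ still has 4 valence electrons.
All are still removing valence electrons, so compare the +1 ions as you would atoms: IE_2 generally rises across a period (higher Z_eff) and falls down a group (larger shell), subject to the usual subshell exceptions.
Valence configurations: B⁺ [He]2s², S⁺ [Ne]3s²3p³, O⁺ [He]2s²2p³, P⁺ [Ne]3s²3p².
Tabulated IE_2 (kJ/mol): B 2427, S 2252, O 3388, P 1907.
Hence IE_2: P < S < B < O.

O > B > S > P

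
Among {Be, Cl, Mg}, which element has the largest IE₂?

The second ionization energy removes an electron from the +1 ion. For each element: Be⁺ still has 1 valence electron; Cl⁺ still has 6 valence electrons; Mg⁺ still has 1 valence electron.
All are still removing valence electrons, so compare the +1 ions as you would atoms: IE_2 generally rises across a period (higher Z_eff) and falls down a group (larger shell), subject to the usual subshell exceptions.
Valence configurations: Be⁺ [He]2s¹, Cl⁺ [Ne]3s²3p⁴, Mg⁺ [Ne]3s¹.
Approximate IE_2 values (kJ/mol): Be 1757, Cl 2298, Mg 1451.
Overall IE_2 order: Mg < Be < Cl.

Cl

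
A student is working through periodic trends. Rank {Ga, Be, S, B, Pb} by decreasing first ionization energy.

S, Be, B, Pb, Ga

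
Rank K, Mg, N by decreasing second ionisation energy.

K, N, Mg

Consider each +1 ion: K⁺ is the bare [Ar] core; Mg⁺ still has 1 valence electron; N⁺ still has 4 valence electrons.
Core electrons are held far more tightly than valence electrons, so K tops the IE_2 order.
Valence configurations: Mg⁺ [Ne]3s¹, N⁺ [He]2s²2p².
Approximate IE_2 values (kJ/mol): K 3052, Mg 1451, N 2856.
So the second ionization energies run Mg < N < K.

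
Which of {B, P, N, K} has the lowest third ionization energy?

P

Consider each +2 ion: B²⁺ still has 1 valence electron; P²⁺ still has 3 valence electrons; N²⁺ still has 3 valence electrons; K²⁺ is already 1 electron into the core.
Usually core removal costs more than valence removal, but here the competition is close: a tightly held n=2 valence electron can cost more to remove than an n=3 core electron, so the actual values have to decide it.
Valence configurations: B²⁺ [He]2s¹, P²⁺ [Ne]3s²3p¹, N²⁺ [He]2s²2p¹.
Tabulated IE_3 (kJ/mol): B 3660, P 2914, N 4578, K 4420.
So the third ionization energies run P < B < K < N.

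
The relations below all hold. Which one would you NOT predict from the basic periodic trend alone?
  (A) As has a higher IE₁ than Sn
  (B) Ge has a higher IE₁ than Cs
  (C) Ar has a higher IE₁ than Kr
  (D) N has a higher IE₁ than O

The general trend: IE₁ increases across a period and decreases down a group.
(A) As (period 4, group 15) vs Sn (period 5, group 14): the stated order agrees with the simple trend.
(B) Ge (period 4, group 14) vs Cs (period 6, group 1): the stated order agrees with the simple trend.
(C) Ar (period 3, group 18) vs Kr (period 4, group 18): the stated order agrees with the simple trend.
(D) N (period 2, group 15) vs O (period 2, group 16): the stated order contradicts the simple trend.
The exception is (D): pairing an electron in O's 2p⁴ costs repulsion energy, so O ionizes more easily than half-filled N (2p³).

(D)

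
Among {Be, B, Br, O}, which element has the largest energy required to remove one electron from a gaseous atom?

O

IE₁ increases left→right with effective nuclear charge and decreases top→bottom as the valence shell moves farther out.
Here both period and group differ, so the two effects have to be weighed against each other.
Be > B: this pair runs against the simple trend — see the exception note.
Br > Be: period and group pull opposite ways; the across-period shift dominates (1140 vs 900 kJ/mol).
O > Br: period and group pull opposite ways; the down-group shift dominates (1314 vs 1140 kJ/mol).
Note the exception: Be has a higher first ionization energy than B, contrary to the simple trend — removing B's lone 2p electron is easier than breaking Be's filled 2s².
Tabulated first ionization energy (kJ/mol): Be 900, B 801, O 1314, Br 1140.
The largest energy required to remove one electron from a gaseous atom among these belongs to O.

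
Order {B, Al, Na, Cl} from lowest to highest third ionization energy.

Al < B < Cl < Na

Consider each +2 ion: B²⁺ still has 1 valence electron; Al²⁺ still has 1 valence electron; Na²⁺ is already 1 electron into the core; Cl²⁺ still has 5 valence electrons.
Pulling an electron out of a noble-gas core costs far more than removing a remaining valence electron, so Na sits at the high end of IE_3.
Valence configurations: B²⁺ [He]2s¹, Al²⁺ [Ne]3s¹, Cl²⁺ [Ne]3s²3p³.
Tabulated IE_3 (kJ/mol): B 3660, Al 2745, Na 6910, Cl 3822.
Putting it together, IE_3: Al < B < Cl < Na.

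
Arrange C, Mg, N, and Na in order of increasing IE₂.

Mg < C < N < Na

The second ionization energy removes an electron from the +1 ion. For each element: C⁺ still has 3 valence electrons; Mg⁺ still has 1 valence electron; N⁺ still has 4 valence electrons; Na⁺ is the bare [Ne] core.
Pulling an electron out of a noble-gas core costs far more than removing a remaining valence electron, so Na sits at the high end of IE_2.
Valence configurations: C⁺ [He]2s²2p¹, Mg⁺ [Ne]3s¹, N⁺ [He]2s²2p².
Approximate IE_2 values (kJ/mol): C 2353, Mg 1451, N 2856, Na 4562.
Overall IE_2 order: Mg < C < N < Na.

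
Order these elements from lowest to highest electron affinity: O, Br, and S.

O is in period 2, group 16; S is in period 3, group 16; Br is in period 4, group 17.
Electron affinity generally becomes more exothermic across a period toward the halogens and less exothermic down a group.
Here both period and group differ, so the two effects have to be weighed against each other.
S > O: this pair runs against the simple trend — see the exception note.
Br > S: period and group pull opposite ways; the across-period shift dominates (325 vs 200 kJ/mol).
Note the exception: S has a higher electron affinity than O, contrary to the simple trend — the compact 2p subshell of O repels the added electron more than S's larger 3p does.
Approximate values (kJ/mol): O 141, S 200, Br 325.
So from lowest to highest: O < S < Br.

O, S, Br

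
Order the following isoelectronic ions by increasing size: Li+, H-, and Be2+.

Be2+ < Li+ < H-

All of these have 2 electrons, so size is governed by nuclear charge alone: the more protons, the stronger the pull on the same electron cloud, and the smaller the ion.
Nuclear charges: Be2+ (Z=4), Li+ (Z=3), H- (Z=1).
Smallest to largest: Be2+ < Li+ < H-.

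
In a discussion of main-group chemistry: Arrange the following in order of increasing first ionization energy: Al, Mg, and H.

Al < Mg < H

H is in period 1, group 1; Mg is in period 3, group 2; Al is in period 3, group 13.
First ionization energy rises across a period (greater Z_eff holds electrons more tightly) and falls down a group (valence electrons are farther from the nucleus).
Here both period and group differ, so the two effects have to be weighed against each other.
Mg > Al: this pair runs against the simple trend — see the exception note.
H > Mg: the two effects oppose for this pair; the down-group effect wins (1312 vs 738 kJ/mol).
Note the exception: Mg has a higher first ionization energy than Al, contrary to the simple trend — Al's single 3p electron is easier to remove than one from Mg's filled 3s².
Tabulated first ionization energy (kJ/mol): H 1312, Mg 738, Al 578.
So from lowest to highest: Al < Mg < H.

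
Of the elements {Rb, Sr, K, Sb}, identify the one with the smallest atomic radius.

Sb

K is in period 4, group 1; Rb is in period 5, group 1; Sr is in period 5, group 2; Sb is in period 5, group 15.
Across a period the added protons contract the valence shell; down a group each new principal shell makes the atom larger.
Here both period and group differ, so the two effects have to be weighed against each other.
Sr > Sb: both are in period 5; the period trend gives Sr the larger value.
K > Sr: period and group pull opposite ways; the across-period shift dominates (196 vs 185 pm).
Rb > K: they share group 1; the group trend gives Rb the larger value.
Approximate values (pm): K 196, Rb 210, Sr 185, Sb 140.
The smallest atomic radius among these belongs to Sb.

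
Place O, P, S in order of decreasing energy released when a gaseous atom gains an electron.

S, O, P

Atoms with high Z_eff and room in the valence shell (especially the halogens) have the most exothermic electron affinities.
These span different periods and groups, so the two trends combine.
O > P: relative to P, both the across-period and down-group shifts push O's electron affinity up.
S > O: this pair runs against the simple trend — see the exception note.
Note the exception: S has a higher electron affinity than O, contrary to the simple trend — the compact 2p subshell of O repels the added electron more than S's larger 3p does.
Tabulated electron affinity (kJ/mol): O 141, P 72, S 200.
So from highest to lowest: S > O > P.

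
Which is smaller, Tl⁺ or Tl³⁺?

Both ions have Z = 81 protons, but Tl³⁺ has lost more electrons, so its remaining electrons feel a larger effective nuclear charge per electron and are pulled in more tightly.
Higher positive charge → smaller ion, so Tl⁺ > Tl³⁺.

Tl³⁺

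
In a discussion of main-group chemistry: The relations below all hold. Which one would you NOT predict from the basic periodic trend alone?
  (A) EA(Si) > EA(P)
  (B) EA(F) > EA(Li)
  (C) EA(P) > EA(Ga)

(A)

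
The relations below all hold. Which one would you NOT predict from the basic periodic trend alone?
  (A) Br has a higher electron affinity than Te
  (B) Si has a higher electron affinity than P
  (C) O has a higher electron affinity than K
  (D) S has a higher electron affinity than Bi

The general trend: electron affinity increases across a period and decreases down a group.
(A) Br (period 4, group 17) vs Te (period 5, group 16): the stated order agrees with the simple trend.
(B) Si (period 3, group 14) vs P (period 3, group 15): the stated order contradicts the simple trend.
(C) O (period 2, group 16) vs K (period 4, group 1): the stated order agrees with the simple trend.
(D) S (period 3, group 16) vs Bi (period 6, group 15): the stated order agrees with the simple trend.
The exception is (B): adding an electron to P's half-filled 3p³ is unfavourable, so Si (3p²) has the more exothermic EA.

(B)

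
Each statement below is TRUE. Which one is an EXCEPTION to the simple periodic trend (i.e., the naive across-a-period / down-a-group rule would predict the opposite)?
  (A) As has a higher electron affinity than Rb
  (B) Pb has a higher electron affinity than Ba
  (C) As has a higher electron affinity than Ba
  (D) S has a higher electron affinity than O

The general trend: electron affinity increases across a period and decreases down a group.
(A) As (period 4, group 15) vs Rb (period 5, group 1): the stated order agrees with the simple trend.
(B) Pb (period 6, group 14) vs Ba (period 6, group 2): the stated order agrees with the simple trend.
(C) As (period 4, group 15) vs Ba (period 6, group 2): the stated order agrees with the simple trend.
(D) S (period 3, group 16) vs O (period 2, group 16): the stated order contradicts the simple trend.
The exception is (D): the compact 2p subshell of O repels the added electron more than S's larger 3p does.

(D)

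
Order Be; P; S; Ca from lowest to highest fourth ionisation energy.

IE_4 is the cost of taking one more electron from the +3 cation: Be³⁺ is already 1 electron into the core; P³⁺ still has 2 valence electrons; S³⁺ still has 3 valence electrons; Ca³⁺ is already 1 electron into the core.
Pulling an electron out of a noble-gas core costs far more than removing a remaining valence electron, so Ca and Be sit at the high end of IE_4.
Valence configurations: P³⁺ [Ne]3s², S³⁺ [Ne]3s²3p¹.
S³⁺ loses a lone 3p electron whereas P³⁺ must break into a filled 3s² pair, so IE_4(P) > IE_4(S) even though S has the higher nuclear charge.
Approximate IE_4 values (kJ/mol): Be 21007, P 4964, S 4556, Ca 6491.
Hence IE_4: S < P < Ca < Be.

S, P, Ca, Be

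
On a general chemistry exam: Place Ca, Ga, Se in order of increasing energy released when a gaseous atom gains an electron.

Ca is in period 4, group 2; Ga is in period 4, group 13; Se is in period 4, group 16.
Electron affinity generally becomes more exothermic across a period toward the halogens and less exothermic down a group.
All lie in period 4, so electron affinity increases left to right.
So from lowest to highest: Ca < Ga < Se.

Ca, Ga, Se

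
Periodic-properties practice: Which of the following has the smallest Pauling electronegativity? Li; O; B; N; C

Li

Electronegativity increases across a period and decreases down a group, tracking effective nuclear charge and atomic size.
All lie in period 2, so electronegativity increases left to right.
The smallest Pauling electronegativity among these belongs to Li.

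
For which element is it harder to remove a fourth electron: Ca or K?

After 3 electrons have been removed, what remains? Ca³⁺ is already 1 electron into the core; K³⁺ is already 2 electrons into the core.
All of these are removing an electron from a noble-gas core or deeper; the smaller core (lower principal quantum number) is held far more tightly, and within a period the higher nuclear charge binds the same core more tightly.
Approximate IE_4 values (kJ/mol): Ca 6491, K 5877.
So the fourth ionization energies run K < Ca.

Ca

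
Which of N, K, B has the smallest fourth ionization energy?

K

The fourth ionization energy removes an electron from the +3 ion. For each element: N³⁺ still has 2 valence electrons; K³⁺ is already 2 electrons into the core; B³⁺ is the bare [He] core.
Usually core removal costs more than valence removal, but here the competition is close: a tightly held n=2 valence electron can cost more to remove than an n=3 core electron, so the actual values have to decide it.
Approximate IE_4 values (kJ/mol): N 7475, K 5877, B 25026.
Putting it together, IE_4: K < N < B.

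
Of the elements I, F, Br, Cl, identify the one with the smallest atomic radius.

F

F is in period 2, group 17; Cl is in period 3, group 17; Br is in period 4, group 17; I is in period 5, group 17.
Atomic radius shrinks across a period as nuclear charge pulls the same shell inward, and grows down a group as new shells are added.
All are in group 17, so atomic radius increases down the group.
The smallest atomic radius among these belongs to F.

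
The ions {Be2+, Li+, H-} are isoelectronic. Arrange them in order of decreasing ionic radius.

All of these have 2 electrons, so size is governed by nuclear charge alone: the more protons, the stronger the pull on the same electron cloud, and the smaller the ion.
Nuclear charges: Be2+ (Z=4), Li+ (Z=3), H- (Z=1).
Largest to smallest: H- > Li+ > Be2+.

H- > Li+ > Be2+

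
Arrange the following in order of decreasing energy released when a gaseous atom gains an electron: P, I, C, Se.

Electron affinity generally becomes more exothermic across a period toward the halogens and less exothermic down a group.
These sit on a diagonal, where the across-period and down-group effects partly cancel.
C > P: the two effects oppose for this pair; the down-group effect wins (122 vs 72 kJ/mol).
Se > C: the two effects oppose for this pair; the across-period effect wins (195 vs 122 kJ/mol).
I > Se: the two effects oppose for this pair; the across-period effect wins (295 vs 195 kJ/mol).
Tabulated electron affinity (kJ/mol): C 122, P 72, Se 195, I 295.
So from highest to lowest: I > Se > C > P.

I, Se, C, P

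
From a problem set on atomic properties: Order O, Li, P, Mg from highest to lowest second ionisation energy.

Li > O > P > Mg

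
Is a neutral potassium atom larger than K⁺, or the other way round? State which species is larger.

Forming K⁺ removes 1 electron from K. Fewer electrons for the same nuclear charge means less shielding and a higher Z_eff on the remaining electrons, and for main-group metals the entire outer shell is lost.
A cation is smaller than its parent atom: K⁺ < K.

K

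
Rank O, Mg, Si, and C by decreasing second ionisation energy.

O > C > Si > Mg

IE_2 is the cost of taking one more electron from the +1 cation: O⁺ still has 5 valence electrons; Mg⁺ still has 1 valence electron; Si⁺ still has 3 valence electrons; C⁺ still has 3 valence electrons.
All are still removing valence electrons, so compare the +1 ions as you would atoms: IE_2 generally rises across a period (higher Z_eff) and falls down a group (larger shell), subject to the usual subshell exceptions.
Valence configurations: O⁺ [He]2s²2p³, Mg⁺ [Ne]3s¹, Si⁺ [Ne]3s²3p¹, C⁺ [He]2s²2p¹.
Tabulated IE_2 (kJ/mol): O 3388, Mg 1451, Si 1577, C 2353.
Hence IE_2: Mg < Si < C < O.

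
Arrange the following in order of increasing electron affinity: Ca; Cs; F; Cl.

EA tends to increase across a period and decrease down a group, though the pattern is less regular than for IE or radius.
Neither a single period nor a single group — weigh both effects.
Cs > Ca: this pair runs against the simple trend — see the exception note.
F > Cs: both effects reinforce here, so F is clearly the higher of the two.
Cl > F: this pair runs against the simple trend — see the exception note.
Note the exception: Cs has a higher electron affinity than Ca, contrary to the simple trend — adding an electron to Ca (ns²) has to open a new, higher-energy np subshell, which is unfavourable.
Note the exception: Cl has a higher electron affinity than F, contrary to the simple trend — F's small 2p subshell makes the incoming electron feel strong e⁻–e⁻ repulsion, so Cl actually releases more energy on gaining an electron.
For reference (kJ/mol): F 328, Cl 349, Ca 2, Cs 46.
So from lowest to highest: Ca < Cs < F < Cl.

Ca < Cs < F < Cl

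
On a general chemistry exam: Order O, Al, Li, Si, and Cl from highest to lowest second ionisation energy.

Li, O, Cl, Al, Si

The second ionization energy removes an electron from the +1 ion. For each element: O⁺ still has 5 valence electrons; Al⁺ still has 2 valence electrons; Li⁺ is the bare [He] core; Si⁺ still has 3 valence electrons; Cl⁺ still has 6 valence electrons.
Core electrons are held far more tightly than valence electrons, so Li tops the IE_2 order.
Valence configurations: O⁺ [He]2s²2p³, Al⁺ [Ne]3s², Si⁺ [Ne]3s²3p¹, Cl⁺ [Ne]3s²3p⁴.
Si⁺ loses a lone 3p electron whereas Al⁺ must break into a filled 3s² pair, so IE_2(Al) > IE_2(Si) even though Si has the higher nuclear charge.
Approximate IE_2 values (kJ/mol): O 3388, Al 1817, Li 7298, Si 1577, Cl 2298.
So the second ionization energies run Si < Al < Cl < O < Li.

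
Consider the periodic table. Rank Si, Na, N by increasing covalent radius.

N < Si < Na

N is in period 2, group 15; Na is in period 3, group 1; Si is in period 3, group 14.
Across a period the added protons contract the valence shell; down a group each new principal shell makes the atom larger.
These span different periods and groups, so the two trends combine.
Si > N: relative to N, both the across-period and down-group shifts push Si's atomic radius up.
Na > Si: Na lies to the left of Si in period 3, so the across-period effect alone puts Na larger.
For reference (pm): N 71, Na 155, Si 116.
So from smallest to largest: N < Si < Na.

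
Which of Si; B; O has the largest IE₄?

The fourth ionization energy removes an electron from the +3 ion. For each element: Si³⁺ still has 1 valence electron; B³⁺ is the bare [He] core; O³⁺ still has 3 valence electrons.
Breaking into a closed-shell core is much more expensive than removing a leftover valence electron — B has the largest IE_4 here.
Valence configurations: Si³⁺ [Ne]3s¹, O³⁺ [He]2s²2p¹.
Tabulated IE_4 (kJ/mol): Si 4356, B 25026, O 7469.
Overall IE_4 order: Si < O < B.

B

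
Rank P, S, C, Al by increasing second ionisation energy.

Al, P, S, C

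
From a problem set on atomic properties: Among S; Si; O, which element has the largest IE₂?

O

After 1 electron has been removed, what remains? S⁺ still has 5 valence electrons; Si⁺ still has 3 valence electrons; O⁺ still has 5 valence electrons.
All are still removing valence electrons, so compare the +1 ions as you would atoms: IE_2 generally rises across a period (higher Z_eff) and falls down a group (larger shell), subject to the usual subshell exceptions.
Valence configurations: S⁺ [Ne]3s²3p³, Si⁺ [Ne]3s²3p¹, O⁺ [He]2s²2p³.
Tabulated IE_2 (kJ/mol): S 2252, Si 1577, O 3388.
Hence IE_2: Si < S < O.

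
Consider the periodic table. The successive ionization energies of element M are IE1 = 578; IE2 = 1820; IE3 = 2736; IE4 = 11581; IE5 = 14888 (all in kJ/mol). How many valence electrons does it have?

Look for the largest jump between consecutive ionization energies: IE4/IE3 ≈ 4.2, far larger than any earlier ratio.
That jump marks the point where a core electron is being removed. So the atom has 3 valence electrons.

3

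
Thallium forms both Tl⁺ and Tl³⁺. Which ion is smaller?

Tl³⁺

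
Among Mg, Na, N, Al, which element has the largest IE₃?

Mg

The third ionization energy removes an electron from the +2 ion. For each element: Mg²⁺ is the bare [Ne] core; Na²⁺ is already 1 electron into the core; N²⁺ still has 3 valence electrons; Al²⁺ still has 1 valence electron.
Breaking into a closed-shell core is much more expensive than removing a leftover valence electron — Na and Mg have the largest IE_3 here.
Valence configurations: N²⁺ [He]2s²2p¹, Al²⁺ [Ne]3s¹.
The numbers (kJ/mol): Mg 7733, Na 6910, N 4578, Al 2745.
Overall IE_3 order: Al < N < Na < Mg.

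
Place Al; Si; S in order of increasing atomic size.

S < Si < Al

Across a period the added protons contract the valence shell; down a group each new principal shell makes the atom larger.
All lie in period 3, so atomic radius increases right to left.
So from smallest to largest: S < Si < Al.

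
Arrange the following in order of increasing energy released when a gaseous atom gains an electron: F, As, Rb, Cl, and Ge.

Rb, As, Ge, F, Cl

F is in period 2, group 17; Cl is in period 3, group 17; Ge is in period 4, group 14; As is in period 4, group 15; Rb is in period 5, group 1.
Electron affinity generally becomes more exothermic across a period toward the halogens and less exothermic down a group.
Here both period and group differ, so the two effects have to be weighed against each other.
As > Rb: relative to Rb, both the across-period and down-group shifts push As's electron affinity up.
Ge > As: this pair runs against the simple trend — see the exception note.
F > Ge: both effects reinforce here, so F is clearly the higher of the two.
Cl > F: this pair runs against the simple trend — see the exception note.
Note the exception: Ge has a higher electron affinity than As, contrary to the simple trend — adding an electron to As's half-filled 4p³ is unfavourable, so Ge (4p²) has the more exothermic EA.
Note the exception: Cl has a higher electron affinity than F, contrary to the simple trend — F's small 2p subshell makes the incoming electron feel strong e⁻–e⁻ repulsion, so Cl actually releases more energy on gaining an electron.
For reference (kJ/mol): F 328, Cl 349, Ge 119, As 78, Rb 47.
So from lowest to highest: Rb < As < Ge < F < Cl.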